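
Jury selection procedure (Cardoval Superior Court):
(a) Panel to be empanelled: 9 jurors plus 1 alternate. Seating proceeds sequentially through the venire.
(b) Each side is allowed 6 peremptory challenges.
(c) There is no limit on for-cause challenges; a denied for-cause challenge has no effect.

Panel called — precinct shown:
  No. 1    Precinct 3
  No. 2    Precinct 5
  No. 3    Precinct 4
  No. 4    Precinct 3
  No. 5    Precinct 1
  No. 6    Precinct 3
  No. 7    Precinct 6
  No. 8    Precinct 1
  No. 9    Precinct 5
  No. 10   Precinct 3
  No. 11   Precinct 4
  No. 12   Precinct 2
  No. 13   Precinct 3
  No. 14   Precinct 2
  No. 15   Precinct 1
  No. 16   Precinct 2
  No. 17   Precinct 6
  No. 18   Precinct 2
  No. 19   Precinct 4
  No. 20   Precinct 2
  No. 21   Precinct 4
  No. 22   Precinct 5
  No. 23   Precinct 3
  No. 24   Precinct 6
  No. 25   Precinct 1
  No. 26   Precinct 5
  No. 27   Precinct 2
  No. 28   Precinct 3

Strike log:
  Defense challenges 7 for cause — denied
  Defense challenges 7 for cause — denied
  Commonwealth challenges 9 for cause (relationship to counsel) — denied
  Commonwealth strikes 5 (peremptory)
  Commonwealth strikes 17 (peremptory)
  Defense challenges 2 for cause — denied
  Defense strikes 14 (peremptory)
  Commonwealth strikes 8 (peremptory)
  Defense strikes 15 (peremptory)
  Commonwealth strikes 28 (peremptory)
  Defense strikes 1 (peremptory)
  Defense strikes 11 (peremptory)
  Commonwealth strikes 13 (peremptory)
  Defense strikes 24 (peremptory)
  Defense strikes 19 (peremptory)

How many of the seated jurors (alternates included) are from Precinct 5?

2

Removed: #1, #5, #8, #11, #13, #14, #15, #17, #19, #24, #28.
Seated (10 incl. alternates): #2, #3, #4, #6, #7, #9, #10, #12, #16, #18.
Of those, in Precinct 5: #2, #9 → 2.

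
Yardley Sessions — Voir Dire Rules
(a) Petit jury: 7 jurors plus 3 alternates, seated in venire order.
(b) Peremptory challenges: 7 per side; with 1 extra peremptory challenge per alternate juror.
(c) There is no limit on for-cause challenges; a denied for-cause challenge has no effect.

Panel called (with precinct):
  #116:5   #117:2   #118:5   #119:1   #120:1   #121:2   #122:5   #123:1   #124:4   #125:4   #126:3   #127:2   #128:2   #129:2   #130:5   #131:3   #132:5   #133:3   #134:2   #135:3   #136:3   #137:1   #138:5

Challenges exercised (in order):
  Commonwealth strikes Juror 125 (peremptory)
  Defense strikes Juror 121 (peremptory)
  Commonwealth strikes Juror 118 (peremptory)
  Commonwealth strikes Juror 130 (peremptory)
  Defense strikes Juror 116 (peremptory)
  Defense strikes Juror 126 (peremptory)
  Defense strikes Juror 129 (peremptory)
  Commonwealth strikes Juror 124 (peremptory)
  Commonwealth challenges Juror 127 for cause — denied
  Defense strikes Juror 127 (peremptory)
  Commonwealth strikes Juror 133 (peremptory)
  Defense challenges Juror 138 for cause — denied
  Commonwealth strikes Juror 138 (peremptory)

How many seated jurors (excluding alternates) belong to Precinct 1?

Removed: #116, #118, #121, #124, #125, #126, #127, #129, #130, #133, #138.
Seated jurors 1–7: #117, #119, #120, #122, #123, #128, #131 (alternates #132, #134, #135 not counted).
Of those, in Precinct 1: #119, #120, #123 → 3.

3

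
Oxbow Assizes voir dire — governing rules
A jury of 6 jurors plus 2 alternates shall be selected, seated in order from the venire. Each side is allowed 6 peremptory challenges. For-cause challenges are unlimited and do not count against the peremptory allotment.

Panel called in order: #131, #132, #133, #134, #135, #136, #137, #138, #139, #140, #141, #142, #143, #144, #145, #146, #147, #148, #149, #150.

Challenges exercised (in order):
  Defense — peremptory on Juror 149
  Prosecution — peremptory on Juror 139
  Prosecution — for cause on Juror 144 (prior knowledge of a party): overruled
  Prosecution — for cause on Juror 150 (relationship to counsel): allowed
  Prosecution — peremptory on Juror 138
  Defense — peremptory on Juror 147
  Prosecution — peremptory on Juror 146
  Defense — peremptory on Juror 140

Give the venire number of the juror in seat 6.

Removed: #138, #139, #140, #146, #147, #149, #150. (#144 stays — for-cause denied.)
Seating in order: seats 1–6 → #131, #132, #133, #134, #135, #136; alternates → #137, #141.
So seat 6 is #136.

136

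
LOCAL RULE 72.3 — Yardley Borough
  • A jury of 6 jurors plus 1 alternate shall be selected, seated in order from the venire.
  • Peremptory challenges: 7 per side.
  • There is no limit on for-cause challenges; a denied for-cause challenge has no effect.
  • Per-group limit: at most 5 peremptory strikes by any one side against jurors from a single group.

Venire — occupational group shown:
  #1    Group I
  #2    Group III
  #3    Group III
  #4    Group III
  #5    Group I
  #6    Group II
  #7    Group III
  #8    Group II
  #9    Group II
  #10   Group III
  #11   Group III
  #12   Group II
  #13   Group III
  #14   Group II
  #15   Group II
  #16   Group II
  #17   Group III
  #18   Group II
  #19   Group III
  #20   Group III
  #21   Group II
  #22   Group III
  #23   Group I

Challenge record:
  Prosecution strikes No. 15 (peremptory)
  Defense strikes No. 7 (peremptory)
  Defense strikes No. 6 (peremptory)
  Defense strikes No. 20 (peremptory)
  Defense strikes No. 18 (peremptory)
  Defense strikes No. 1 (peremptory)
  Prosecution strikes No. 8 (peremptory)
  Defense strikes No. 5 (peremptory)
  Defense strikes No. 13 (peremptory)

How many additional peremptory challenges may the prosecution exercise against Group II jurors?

3

Prosecution peremptories so far: #15, #8 — 2 of 7 used, 5 left overall.
Against Group II: #15, #8 — 2 used; per-group cap 5 leaves 3.
Binding limit: min(5, 3) = 3.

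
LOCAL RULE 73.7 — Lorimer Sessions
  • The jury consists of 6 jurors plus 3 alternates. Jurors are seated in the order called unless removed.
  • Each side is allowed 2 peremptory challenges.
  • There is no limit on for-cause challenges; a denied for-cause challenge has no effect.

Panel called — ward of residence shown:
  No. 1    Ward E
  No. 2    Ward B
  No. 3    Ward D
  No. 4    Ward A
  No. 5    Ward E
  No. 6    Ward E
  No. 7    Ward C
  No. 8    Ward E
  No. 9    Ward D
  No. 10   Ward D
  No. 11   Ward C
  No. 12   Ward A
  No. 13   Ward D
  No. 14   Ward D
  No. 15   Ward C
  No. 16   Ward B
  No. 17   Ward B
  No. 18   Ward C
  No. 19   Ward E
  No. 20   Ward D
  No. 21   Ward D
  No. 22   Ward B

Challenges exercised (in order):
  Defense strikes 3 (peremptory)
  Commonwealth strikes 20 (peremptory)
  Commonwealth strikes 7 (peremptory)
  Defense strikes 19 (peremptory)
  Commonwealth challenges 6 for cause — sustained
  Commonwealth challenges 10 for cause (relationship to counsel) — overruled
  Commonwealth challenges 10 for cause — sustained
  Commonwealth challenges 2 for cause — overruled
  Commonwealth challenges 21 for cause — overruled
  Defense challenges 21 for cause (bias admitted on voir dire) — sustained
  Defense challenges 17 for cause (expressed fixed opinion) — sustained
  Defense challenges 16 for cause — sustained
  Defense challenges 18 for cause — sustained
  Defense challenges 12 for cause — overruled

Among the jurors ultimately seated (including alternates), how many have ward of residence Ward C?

1

Removed: #3, #6, #7, #10, #16, #17, #18, #19, #20, #21.
Seated (9 incl. alternates): #1, #2, #4, #5, #8, #9, #11, #12, #13.
Of those, in Ward C: #11 → 1.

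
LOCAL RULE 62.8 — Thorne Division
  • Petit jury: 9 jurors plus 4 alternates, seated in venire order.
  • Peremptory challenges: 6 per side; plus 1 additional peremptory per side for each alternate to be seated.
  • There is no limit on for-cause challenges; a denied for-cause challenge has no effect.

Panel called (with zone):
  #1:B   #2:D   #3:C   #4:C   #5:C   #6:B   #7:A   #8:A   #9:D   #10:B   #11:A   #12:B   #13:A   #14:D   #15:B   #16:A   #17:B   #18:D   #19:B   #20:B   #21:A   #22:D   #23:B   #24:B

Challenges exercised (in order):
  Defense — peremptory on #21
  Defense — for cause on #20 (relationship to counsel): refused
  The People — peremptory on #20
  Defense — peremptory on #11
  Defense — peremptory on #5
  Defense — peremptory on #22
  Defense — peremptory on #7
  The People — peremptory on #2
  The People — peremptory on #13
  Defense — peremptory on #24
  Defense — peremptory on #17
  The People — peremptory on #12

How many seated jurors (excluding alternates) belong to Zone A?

Removed: #2, #5, #7, #11, #12, #13, #17, #20, #21, #22, #24.
Seated jurors 1–9: #1, #3, #4, #6, #8, #9, #10, #14, #15 (alternates #16, #18, #19, #23 not counted).
Of those, in Zone A: #8 → 1.

1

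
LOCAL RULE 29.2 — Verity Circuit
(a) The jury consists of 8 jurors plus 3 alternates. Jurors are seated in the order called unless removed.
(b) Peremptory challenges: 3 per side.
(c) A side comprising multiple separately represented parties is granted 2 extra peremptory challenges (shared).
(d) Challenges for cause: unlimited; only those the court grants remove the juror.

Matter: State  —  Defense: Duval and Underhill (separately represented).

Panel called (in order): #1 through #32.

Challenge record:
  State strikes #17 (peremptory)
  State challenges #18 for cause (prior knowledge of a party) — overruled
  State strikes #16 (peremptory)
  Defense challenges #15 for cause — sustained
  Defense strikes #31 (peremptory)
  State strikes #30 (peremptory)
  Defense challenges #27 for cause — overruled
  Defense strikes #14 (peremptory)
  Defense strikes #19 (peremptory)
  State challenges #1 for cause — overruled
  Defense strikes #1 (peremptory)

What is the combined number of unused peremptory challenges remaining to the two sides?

State allotment: 3. Defense allotment: 3 base + 2 multi-party = 5.
State peremptories used: #17, #16, #30 — 3 (for-cause on #18, #1 don't count).
Defense peremptories used: #31, #14, #19, #1 — 4 (for-cause on #15, #27 don't count).
Remaining: (3 − 3) + (5 − 4) = 1.

1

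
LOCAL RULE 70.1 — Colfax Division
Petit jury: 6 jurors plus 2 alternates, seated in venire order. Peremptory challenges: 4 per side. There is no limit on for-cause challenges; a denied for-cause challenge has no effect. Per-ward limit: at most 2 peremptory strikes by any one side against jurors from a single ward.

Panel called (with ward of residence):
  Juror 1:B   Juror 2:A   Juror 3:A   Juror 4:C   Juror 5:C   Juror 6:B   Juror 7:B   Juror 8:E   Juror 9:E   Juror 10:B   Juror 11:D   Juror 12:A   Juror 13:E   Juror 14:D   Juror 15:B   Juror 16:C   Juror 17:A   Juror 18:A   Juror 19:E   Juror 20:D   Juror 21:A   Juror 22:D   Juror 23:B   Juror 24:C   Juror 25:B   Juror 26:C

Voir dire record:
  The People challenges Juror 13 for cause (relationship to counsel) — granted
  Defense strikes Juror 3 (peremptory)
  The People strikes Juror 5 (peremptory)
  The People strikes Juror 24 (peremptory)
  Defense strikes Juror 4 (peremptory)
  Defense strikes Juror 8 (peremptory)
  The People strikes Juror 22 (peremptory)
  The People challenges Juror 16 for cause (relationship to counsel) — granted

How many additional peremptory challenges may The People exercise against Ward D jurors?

1

The People peremptories so far: #5, #24, #22 — 3 of 4 used, 1 left overall.
Against Ward D: #22 — 1 used; per-ward cap 2 leaves 1.
Binding limit: min(1, 1) = 1.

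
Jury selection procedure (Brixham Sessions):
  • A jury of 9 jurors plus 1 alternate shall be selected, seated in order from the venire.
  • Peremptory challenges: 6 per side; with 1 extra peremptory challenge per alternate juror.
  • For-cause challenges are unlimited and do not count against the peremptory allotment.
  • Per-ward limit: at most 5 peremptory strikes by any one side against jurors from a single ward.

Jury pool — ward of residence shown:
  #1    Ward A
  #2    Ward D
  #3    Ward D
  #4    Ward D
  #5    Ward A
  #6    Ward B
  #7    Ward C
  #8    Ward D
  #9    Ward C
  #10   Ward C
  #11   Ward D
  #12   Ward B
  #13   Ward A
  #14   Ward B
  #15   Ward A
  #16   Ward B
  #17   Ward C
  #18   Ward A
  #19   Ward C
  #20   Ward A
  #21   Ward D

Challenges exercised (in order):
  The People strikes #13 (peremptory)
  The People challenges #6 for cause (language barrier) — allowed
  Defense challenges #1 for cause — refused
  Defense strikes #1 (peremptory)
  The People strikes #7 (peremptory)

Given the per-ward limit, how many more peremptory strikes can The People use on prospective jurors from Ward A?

4

The People peremptories so far: #13, #7 — 2 of 7 used, 5 left overall.
Against Ward A: #13 — 1 used; per-ward cap 5 leaves 4.
Binding limit: min(5, 4) = 4.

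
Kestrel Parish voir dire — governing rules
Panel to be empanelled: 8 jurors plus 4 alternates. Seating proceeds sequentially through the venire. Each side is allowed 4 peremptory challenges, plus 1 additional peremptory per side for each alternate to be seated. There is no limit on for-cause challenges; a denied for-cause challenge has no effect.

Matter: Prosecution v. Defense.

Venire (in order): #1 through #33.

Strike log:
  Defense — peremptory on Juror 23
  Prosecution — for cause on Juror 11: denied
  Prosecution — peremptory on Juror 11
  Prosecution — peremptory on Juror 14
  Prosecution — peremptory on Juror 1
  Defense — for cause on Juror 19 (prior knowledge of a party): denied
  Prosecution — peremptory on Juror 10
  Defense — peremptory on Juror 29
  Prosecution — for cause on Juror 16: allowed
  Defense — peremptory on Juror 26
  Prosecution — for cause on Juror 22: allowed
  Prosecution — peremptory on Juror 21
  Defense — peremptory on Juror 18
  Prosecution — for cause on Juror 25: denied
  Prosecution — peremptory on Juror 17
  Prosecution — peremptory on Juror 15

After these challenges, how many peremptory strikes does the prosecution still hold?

1

Prosecution allotment: 4 base + 1 × 4 alternates = 8.
Prosecution peremptories used: #11, #14, #1, #10, #21, #17, #15 — 7 (for-cause on #11, #16, #22, #25 don't count).
Remaining: 8 − 7 = 1.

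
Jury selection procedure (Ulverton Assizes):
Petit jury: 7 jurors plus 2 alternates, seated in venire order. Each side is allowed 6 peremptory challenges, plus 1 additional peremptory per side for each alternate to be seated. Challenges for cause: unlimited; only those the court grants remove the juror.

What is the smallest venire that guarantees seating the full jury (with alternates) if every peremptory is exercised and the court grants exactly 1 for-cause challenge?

Seats to fill: 7 + 2 alternates = 9.
Peremptories: 6 + 1×2 = 8 per side × 2 sides = 16.
For-cause removals: 1.
Minimum venire: 9 + 16 + 1 = 26.

26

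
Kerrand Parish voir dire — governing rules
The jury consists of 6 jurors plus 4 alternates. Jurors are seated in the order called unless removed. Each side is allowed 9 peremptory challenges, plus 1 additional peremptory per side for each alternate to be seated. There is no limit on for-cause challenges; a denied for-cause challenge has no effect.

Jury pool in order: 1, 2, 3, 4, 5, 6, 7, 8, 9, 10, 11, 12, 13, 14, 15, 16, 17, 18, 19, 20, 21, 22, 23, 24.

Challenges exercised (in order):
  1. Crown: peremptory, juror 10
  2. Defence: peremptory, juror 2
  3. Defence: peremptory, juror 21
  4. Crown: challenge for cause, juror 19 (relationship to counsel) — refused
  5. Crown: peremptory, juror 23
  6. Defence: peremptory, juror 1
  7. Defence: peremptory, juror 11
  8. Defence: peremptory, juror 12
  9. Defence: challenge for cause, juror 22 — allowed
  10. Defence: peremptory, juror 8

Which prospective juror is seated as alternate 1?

Removed: #1, #2, #8, #10, #11, #12, #21, #22, #23. (#19 stays — for-cause denied.)
Seating in order: seats 1–6 → #3, #4, #5, #6, #7, #9; alternates → #13, #14, #15, #16.
So alternate 1 is #13.

13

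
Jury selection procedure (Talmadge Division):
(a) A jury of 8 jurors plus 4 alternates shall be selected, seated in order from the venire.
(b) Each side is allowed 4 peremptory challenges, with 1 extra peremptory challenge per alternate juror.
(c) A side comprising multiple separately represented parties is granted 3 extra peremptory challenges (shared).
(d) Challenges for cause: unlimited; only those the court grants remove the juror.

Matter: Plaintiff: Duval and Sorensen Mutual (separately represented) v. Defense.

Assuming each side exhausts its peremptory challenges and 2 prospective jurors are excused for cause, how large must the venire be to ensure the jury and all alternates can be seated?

Seats to fill: 8 + 4 alternates = 12.
Peremptories — Plaintiff: 4 + 1×4 + 3 = 11; Defense: 4 + 1×4 = 8; total 19.
For-cause removals: 2.
Minimum venire: 12 + 19 + 2 = 33.

33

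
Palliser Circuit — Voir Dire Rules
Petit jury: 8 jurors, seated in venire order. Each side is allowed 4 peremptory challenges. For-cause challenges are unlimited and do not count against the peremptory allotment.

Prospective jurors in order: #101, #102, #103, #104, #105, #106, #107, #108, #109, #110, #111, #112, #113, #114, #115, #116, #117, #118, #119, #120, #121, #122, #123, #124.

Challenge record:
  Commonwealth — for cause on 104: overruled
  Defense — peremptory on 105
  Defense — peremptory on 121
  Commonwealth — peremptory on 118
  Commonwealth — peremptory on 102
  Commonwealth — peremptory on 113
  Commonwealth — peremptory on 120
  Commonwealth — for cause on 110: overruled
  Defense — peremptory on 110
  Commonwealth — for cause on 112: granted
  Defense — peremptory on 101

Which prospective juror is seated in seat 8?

Removed: #101, #102, #105, #110, #112, #113, #118, #120, #121. (#104 stays — for-cause denied.)
Seating in order: seats 1–8 → #103, #104, #106, #107, #108, #109, #111, #114.
So seat 8 is #114.

114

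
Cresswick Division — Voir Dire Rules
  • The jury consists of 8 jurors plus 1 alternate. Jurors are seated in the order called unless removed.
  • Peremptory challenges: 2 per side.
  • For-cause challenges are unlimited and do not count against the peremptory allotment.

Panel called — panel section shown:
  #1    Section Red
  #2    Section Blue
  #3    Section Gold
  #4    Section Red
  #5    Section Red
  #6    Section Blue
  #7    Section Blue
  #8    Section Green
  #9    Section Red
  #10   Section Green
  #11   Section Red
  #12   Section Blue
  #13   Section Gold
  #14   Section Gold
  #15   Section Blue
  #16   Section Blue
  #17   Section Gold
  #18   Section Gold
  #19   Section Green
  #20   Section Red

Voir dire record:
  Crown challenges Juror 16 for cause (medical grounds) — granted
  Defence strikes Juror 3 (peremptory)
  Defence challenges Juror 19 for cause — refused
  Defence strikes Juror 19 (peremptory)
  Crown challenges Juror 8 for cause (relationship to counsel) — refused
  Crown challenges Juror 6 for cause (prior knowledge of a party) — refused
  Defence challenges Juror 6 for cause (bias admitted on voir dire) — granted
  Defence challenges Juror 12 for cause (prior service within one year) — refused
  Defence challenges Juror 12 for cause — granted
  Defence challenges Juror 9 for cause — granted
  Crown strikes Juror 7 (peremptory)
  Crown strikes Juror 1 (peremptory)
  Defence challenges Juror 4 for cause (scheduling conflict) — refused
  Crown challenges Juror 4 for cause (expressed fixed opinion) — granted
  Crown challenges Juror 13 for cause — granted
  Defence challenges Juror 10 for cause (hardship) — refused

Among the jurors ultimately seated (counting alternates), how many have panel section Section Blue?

2

Removed: #1, #3, #4, #6, #7, #9, #12, #13, #16, #19.
Seated (9 incl. alternates): #2, #5, #8, #10, #11, #14, #15, #17, #18.
Of those, in Section Blue: #2, #15 → 2.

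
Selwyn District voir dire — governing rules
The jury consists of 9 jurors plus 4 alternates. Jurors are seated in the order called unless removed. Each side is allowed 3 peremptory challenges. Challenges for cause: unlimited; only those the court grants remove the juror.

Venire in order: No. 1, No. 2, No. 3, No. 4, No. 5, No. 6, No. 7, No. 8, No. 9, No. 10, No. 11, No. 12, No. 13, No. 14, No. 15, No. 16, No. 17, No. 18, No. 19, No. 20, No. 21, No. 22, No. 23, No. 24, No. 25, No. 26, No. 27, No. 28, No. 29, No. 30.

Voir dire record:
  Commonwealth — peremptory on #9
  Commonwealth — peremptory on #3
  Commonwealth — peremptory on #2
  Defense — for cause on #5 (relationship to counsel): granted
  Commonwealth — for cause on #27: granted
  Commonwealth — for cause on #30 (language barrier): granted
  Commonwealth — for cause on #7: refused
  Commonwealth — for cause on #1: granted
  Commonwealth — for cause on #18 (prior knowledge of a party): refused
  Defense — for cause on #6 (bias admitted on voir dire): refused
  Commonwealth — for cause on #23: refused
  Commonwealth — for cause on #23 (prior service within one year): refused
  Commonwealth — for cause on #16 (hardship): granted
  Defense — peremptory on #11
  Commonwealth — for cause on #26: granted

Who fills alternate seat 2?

18

Removed: #1, #2, #3, #5, #9, #11, #16, #26, #27, #30. (#6, #7, #18, #23 stay — for-cause denied.)
Seating in order: seats 1–9 → #4, #6, #7, #8, #10, #12, #13, #14, #15; alternates → #17, #18, #19, #20.
So alternate 2 is #18.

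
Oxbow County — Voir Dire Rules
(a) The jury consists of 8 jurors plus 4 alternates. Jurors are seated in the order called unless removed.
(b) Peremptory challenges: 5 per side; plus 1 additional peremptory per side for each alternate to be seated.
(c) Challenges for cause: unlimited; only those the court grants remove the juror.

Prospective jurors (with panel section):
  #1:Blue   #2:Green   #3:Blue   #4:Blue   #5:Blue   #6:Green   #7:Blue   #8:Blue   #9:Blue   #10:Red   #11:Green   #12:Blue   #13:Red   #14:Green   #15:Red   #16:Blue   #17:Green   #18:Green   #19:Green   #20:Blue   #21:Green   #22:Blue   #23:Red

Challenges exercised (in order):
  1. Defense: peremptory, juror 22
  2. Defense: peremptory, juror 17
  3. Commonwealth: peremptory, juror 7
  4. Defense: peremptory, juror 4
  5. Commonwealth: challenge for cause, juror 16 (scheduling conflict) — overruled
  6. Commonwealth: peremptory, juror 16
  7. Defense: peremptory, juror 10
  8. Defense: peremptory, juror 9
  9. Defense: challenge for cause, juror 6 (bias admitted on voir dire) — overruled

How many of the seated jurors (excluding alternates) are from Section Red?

0

Removed: #4, #7, #9, #10, #16, #17, #22.
Seated jurors 1–8: #1, #2, #3, #5, #6, #8, #11, #12 (alternates #13, #14, #15, #18 not counted).
None of those are in Section Red → 0.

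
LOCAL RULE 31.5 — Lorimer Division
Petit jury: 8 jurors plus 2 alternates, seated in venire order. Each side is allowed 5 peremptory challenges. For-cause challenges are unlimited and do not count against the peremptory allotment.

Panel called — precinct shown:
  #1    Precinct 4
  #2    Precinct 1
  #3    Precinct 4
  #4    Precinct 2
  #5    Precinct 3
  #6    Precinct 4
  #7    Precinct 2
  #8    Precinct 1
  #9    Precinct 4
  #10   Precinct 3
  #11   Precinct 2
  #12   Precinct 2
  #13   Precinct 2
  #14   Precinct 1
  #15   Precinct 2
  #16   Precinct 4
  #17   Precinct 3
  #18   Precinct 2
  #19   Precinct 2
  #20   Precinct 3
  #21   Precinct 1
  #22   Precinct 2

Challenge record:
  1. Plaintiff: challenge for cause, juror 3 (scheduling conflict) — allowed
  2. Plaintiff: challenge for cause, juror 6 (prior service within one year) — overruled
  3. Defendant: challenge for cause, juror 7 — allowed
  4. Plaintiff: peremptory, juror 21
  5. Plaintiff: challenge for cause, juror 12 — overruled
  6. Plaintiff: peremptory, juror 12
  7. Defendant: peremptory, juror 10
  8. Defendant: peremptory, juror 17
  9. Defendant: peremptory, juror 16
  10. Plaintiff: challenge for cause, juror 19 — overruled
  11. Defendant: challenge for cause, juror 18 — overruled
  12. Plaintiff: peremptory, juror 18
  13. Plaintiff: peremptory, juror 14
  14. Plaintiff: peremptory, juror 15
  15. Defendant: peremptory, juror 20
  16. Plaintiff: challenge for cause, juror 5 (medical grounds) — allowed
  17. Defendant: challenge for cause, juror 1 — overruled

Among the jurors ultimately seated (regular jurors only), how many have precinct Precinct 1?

Removed: #3, #5, #7, #10, #12, #14, #15, #16, #17, #18, #20, #21.
Seated jurors 1–8: #1, #2, #4, #6, #8, #9, #11, #13 (alternates #19, #22 not counted).
Of those, in Precinct 1: #2, #8 → 2.

2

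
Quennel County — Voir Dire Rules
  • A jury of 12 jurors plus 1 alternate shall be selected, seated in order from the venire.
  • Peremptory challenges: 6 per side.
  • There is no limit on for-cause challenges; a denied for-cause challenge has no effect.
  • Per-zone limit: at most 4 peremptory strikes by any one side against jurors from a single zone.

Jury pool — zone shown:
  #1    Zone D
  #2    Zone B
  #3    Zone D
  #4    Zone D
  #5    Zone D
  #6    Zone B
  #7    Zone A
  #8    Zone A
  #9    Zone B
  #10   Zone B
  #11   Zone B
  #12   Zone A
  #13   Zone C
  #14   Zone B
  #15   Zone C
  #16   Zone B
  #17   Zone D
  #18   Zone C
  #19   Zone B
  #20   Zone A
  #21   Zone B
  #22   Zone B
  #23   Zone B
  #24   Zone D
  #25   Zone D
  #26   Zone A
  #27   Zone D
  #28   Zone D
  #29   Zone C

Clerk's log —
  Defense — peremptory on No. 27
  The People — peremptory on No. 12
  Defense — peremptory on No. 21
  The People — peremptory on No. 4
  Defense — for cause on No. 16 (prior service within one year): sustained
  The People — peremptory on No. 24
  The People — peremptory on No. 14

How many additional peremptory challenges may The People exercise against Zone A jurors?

2

The People peremptories so far: #12, #4, #24, #14 — 4 of 6 used, 2 left overall.
Against Zone A: #12 — 1 used; per-zone cap 4 leaves 3.
Binding limit: min(2, 3) = 2.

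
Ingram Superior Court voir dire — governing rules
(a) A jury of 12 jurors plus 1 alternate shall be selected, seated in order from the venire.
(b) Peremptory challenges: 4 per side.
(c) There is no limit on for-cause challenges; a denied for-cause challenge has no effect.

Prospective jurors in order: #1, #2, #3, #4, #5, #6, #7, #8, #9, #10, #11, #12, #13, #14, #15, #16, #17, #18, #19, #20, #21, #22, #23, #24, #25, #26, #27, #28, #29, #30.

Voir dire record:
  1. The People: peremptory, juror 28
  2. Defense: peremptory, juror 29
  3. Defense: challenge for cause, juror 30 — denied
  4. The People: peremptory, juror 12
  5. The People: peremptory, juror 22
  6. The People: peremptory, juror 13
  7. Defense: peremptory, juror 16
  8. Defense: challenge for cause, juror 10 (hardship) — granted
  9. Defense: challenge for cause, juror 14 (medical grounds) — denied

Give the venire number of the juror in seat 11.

14

Removed: #10, #12, #13, #16, #22, #28, #29. (#14, #30 stay — for-cause denied.)
Seating in order: seats 1–12 → #1, #2, #3, #4, #5, #6, #7, #8, #9, #11, #14, #15; alternates → #17.
So seat 11 is #14.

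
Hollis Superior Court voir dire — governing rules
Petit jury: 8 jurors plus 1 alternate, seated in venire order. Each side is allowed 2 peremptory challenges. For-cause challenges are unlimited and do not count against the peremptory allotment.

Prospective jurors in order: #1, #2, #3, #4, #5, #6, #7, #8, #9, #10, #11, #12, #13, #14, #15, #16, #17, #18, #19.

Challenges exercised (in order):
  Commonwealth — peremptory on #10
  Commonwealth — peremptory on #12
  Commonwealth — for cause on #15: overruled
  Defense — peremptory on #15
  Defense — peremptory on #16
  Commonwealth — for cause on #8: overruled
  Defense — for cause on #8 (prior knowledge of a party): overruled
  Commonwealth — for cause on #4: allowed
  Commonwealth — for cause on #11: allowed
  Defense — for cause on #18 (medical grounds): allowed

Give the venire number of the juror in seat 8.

Removed: #4, #10, #11, #12, #15, #16, #18. (#8 stays — for-cause denied.)
Seating in order: seats 1–8 → #1, #2, #3, #5, #6, #7, #8, #9; alternates → #13.
So seat 8 is #9.

9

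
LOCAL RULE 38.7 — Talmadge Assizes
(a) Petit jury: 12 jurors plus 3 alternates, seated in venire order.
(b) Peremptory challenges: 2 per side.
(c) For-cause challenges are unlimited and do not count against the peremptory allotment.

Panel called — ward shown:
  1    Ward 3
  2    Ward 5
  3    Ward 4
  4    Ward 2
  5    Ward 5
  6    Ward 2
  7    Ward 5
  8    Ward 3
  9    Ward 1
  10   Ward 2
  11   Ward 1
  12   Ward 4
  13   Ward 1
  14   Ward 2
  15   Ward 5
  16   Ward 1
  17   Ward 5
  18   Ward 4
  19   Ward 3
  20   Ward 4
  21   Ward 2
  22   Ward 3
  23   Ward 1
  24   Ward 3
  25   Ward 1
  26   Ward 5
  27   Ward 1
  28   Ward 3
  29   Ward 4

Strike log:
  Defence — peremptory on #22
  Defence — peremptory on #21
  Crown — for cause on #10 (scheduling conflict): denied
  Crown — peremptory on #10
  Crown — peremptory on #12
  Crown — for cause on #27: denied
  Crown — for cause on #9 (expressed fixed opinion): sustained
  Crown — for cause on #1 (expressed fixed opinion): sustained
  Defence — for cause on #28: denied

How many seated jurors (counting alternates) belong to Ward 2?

Removed: #1, #9, #10, #12, #21, #22.
Seated (15 incl. alternates): #2, #3, #4, #5, #6, #7, #8, #11, #13, #14, #15, #16, #17, #18, #19.
Of those, in Ward 2: #4, #6, #14 → 3.

3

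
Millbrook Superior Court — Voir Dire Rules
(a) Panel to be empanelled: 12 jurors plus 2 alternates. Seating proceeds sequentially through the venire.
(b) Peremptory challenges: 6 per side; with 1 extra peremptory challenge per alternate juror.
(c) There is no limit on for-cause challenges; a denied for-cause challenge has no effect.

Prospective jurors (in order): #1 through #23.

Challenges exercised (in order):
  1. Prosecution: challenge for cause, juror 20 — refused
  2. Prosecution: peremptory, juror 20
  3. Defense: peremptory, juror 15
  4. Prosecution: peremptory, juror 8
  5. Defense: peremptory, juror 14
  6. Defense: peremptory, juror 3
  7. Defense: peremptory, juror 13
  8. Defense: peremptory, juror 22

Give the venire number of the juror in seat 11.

Removed: #3, #8, #13, #14, #15, #20, #22.
Seating in order: seats 1–12 → #1, #2, #4, #5, #6, #7, #9, #10, #11, #12, #16, #17; alternates → #18, #19.
So seat 11 is #16.

16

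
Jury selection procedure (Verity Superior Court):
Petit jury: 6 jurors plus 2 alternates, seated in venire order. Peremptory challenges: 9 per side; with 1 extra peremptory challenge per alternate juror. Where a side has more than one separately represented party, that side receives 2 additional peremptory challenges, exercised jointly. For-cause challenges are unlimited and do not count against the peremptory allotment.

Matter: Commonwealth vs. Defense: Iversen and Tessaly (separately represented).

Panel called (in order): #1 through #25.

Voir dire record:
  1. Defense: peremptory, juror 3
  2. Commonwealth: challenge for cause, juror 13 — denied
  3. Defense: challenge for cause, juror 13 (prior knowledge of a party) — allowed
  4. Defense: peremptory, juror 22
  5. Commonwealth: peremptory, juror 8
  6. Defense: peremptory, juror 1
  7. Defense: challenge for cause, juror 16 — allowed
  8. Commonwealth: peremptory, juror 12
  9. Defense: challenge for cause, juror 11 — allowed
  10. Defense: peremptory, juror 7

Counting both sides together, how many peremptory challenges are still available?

18

Commonwealth allotment: 9 base + 1 × 2 alternates = 11. Defense allotment: 9 base + 1 × 2 alternates + 2 multi-party = 13.
Commonwealth peremptories used: #8, #12 — 2 (the for-cause on #13 doesn't count).
Defense peremptories used: #3, #22, #1, #7 — 4 (for-cause on #13, #16, #11 don't count).
Remaining: (11 − 2) + (13 − 4) = 18.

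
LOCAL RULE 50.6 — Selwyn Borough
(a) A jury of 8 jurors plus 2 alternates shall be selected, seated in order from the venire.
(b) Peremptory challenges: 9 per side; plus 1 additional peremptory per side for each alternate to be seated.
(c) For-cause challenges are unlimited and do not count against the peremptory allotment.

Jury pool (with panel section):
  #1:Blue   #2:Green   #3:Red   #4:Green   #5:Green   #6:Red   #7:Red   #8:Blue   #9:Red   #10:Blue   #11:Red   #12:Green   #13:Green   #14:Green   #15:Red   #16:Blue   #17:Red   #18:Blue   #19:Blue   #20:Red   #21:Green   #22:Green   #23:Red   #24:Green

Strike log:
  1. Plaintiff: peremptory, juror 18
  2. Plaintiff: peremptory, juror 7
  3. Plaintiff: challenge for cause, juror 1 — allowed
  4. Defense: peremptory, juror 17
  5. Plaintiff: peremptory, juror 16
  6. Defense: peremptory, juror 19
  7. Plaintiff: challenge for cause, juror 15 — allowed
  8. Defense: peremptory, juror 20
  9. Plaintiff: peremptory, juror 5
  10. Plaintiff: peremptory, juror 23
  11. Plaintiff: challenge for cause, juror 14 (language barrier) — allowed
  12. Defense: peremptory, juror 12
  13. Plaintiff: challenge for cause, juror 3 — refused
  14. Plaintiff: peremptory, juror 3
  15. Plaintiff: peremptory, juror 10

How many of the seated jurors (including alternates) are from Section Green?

6

Removed: #1, #3, #5, #7, #10, #12, #14, #15, #16, #17, #18, #19, #20, #23.
Seated (10 incl. alternates): #2, #4, #6, #8, #9, #11, #13, #21, #22, #24.
Of those, in Section Green: #2, #4, #13, #21, #22, #24 → 6.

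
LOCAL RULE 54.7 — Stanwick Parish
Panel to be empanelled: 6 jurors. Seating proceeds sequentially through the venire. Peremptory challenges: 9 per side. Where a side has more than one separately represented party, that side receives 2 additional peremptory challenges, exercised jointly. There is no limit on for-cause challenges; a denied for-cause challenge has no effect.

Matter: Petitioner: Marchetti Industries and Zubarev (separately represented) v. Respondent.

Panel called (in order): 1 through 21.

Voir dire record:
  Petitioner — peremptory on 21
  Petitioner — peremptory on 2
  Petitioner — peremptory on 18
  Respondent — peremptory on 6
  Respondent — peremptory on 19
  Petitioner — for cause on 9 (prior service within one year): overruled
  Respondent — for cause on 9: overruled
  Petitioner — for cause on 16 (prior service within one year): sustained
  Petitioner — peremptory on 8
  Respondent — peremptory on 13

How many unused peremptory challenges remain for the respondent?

Respondent allotment: 9.
Respondent peremptories used: #6, #19, #13 — 3 (the for-cause on #9 doesn't count).
Remaining: 9 − 3 = 6.

6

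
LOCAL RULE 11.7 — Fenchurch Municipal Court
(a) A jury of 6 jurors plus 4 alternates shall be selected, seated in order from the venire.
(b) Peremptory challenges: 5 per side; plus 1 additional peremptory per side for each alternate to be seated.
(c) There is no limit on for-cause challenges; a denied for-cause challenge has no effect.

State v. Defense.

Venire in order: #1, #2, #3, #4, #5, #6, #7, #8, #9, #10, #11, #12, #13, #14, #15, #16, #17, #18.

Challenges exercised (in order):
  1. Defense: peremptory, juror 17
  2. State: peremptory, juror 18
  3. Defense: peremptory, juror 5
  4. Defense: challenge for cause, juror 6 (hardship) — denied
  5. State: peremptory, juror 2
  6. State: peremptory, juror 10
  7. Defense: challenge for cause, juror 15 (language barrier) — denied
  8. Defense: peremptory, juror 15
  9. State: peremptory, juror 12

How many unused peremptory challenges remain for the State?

State allotment: 5 base + 1 × 4 alternates = 9.
State peremptories used: #18, #2, #10, #12 — 4.
Remaining: 9 − 4 = 5.

5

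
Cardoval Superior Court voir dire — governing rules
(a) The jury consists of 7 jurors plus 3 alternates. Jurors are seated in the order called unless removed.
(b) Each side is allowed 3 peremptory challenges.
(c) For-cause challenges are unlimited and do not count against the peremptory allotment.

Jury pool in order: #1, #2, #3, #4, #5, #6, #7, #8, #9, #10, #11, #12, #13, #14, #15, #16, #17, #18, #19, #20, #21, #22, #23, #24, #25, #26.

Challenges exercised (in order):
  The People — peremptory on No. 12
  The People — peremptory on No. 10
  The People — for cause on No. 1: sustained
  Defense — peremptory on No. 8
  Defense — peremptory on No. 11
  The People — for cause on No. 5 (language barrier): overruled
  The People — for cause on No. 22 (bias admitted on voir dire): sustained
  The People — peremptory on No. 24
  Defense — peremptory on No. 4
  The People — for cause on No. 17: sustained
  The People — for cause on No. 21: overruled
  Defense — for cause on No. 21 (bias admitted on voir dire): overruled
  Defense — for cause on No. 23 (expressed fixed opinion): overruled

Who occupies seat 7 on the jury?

13

Removed: #1, #4, #8, #10, #11, #12, #17, #22, #24. (#5, #21, #23 stay — for-cause denied.)
Seating in order: seats 1–7 → #2, #3, #5, #6, #7, #9, #13; alternates → #14, #15, #16.
So seat 7 is #13.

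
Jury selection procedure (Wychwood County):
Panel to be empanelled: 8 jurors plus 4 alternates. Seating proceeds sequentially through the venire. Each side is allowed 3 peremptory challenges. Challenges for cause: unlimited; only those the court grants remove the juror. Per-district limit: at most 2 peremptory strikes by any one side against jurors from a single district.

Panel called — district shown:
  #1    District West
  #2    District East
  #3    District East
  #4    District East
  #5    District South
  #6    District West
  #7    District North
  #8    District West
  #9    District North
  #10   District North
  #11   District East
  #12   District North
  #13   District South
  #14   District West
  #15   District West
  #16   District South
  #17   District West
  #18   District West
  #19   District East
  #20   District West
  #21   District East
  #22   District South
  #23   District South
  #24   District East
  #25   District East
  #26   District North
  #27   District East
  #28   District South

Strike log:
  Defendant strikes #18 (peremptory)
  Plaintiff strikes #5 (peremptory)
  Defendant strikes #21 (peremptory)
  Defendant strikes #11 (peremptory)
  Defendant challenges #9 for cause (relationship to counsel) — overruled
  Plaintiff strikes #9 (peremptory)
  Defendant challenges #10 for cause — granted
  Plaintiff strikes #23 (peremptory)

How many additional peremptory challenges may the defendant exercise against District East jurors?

Defendant peremptories so far: #18, #21, #11 — 3 of 3 used, 0 left overall.
Against District East: #21, #11 — 2 used; per-district cap 2 leaves 0.
Binding limit: min(0, 0) = 0.

0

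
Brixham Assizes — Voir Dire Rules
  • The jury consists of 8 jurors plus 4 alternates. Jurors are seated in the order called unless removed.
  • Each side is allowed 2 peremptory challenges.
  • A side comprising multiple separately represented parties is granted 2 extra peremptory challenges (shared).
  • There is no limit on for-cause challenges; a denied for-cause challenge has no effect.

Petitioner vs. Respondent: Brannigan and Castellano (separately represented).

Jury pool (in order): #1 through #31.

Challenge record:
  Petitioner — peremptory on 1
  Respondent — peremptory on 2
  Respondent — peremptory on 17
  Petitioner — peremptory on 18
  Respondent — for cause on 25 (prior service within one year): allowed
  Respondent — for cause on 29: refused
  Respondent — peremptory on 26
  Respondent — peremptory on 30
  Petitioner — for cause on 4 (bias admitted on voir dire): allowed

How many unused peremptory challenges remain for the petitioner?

Petitioner allotment: 2.
Petitioner peremptories used: #1, #18 — 2 (the for-cause on #4 doesn't count).
Remaining: 2 − 2 = 0.

0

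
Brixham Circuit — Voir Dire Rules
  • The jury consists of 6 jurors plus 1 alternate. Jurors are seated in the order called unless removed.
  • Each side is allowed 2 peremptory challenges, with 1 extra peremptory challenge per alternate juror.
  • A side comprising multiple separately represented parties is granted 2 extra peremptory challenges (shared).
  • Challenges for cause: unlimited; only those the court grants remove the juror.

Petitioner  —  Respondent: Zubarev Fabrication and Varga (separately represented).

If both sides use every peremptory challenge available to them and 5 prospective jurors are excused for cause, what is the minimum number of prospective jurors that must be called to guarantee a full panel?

Seats to fill: 6 + 1 alternates = 7.
Peremptories — Petitioner: 2 + 1×1 = 3; Respondent: 2 + 1×1 + 2 = 5; total 8.
For-cause removals: 5.
Minimum venire: 7 + 8 + 5 = 20.

20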